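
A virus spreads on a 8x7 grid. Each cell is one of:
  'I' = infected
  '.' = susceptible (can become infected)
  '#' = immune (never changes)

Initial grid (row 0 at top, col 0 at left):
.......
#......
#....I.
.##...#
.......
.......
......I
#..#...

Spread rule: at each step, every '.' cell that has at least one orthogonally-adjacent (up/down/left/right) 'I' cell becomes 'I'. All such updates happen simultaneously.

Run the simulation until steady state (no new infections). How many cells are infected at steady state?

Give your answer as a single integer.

Step 0 (initial): 2 infected
Step 1: +7 new -> 9 infected
Step 2: +10 new -> 19 infected
Step 3: +9 new -> 28 infected
Step 4: +6 new -> 34 infected
Step 5: +6 new -> 40 infected
Step 6: +5 new -> 45 infected
Step 7: +3 new -> 48 infected
Step 8: +1 new -> 49 infected
Step 9: +0 new -> 49 infected

Answer: 49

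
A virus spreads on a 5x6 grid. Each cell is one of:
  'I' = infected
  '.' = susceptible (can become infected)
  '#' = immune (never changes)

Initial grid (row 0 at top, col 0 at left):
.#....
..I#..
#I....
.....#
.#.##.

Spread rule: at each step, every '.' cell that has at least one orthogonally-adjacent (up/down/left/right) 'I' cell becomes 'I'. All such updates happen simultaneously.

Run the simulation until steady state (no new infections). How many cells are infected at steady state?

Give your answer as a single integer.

Step 0 (initial): 2 infected
Step 1: +4 new -> 6 infected
Step 2: +5 new -> 11 infected
Step 3: +6 new -> 17 infected
Step 4: +4 new -> 21 infected
Step 5: +1 new -> 22 infected
Step 6: +0 new -> 22 infected

Answer: 22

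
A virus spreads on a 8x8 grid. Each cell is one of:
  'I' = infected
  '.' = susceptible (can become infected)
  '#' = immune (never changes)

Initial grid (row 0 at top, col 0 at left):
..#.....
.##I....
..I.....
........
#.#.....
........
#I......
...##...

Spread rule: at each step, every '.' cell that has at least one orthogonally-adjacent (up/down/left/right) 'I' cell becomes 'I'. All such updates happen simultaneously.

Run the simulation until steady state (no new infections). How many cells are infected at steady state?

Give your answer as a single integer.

Answer: 56

Derivation:
Step 0 (initial): 3 infected
Step 1: +8 new -> 11 infected
Step 2: +12 new -> 23 infected
Step 3: +9 new -> 32 infected
Step 4: +8 new -> 40 infected
Step 5: +8 new -> 48 infected
Step 6: +5 new -> 53 infected
Step 7: +3 new -> 56 infected
Step 8: +0 new -> 56 infected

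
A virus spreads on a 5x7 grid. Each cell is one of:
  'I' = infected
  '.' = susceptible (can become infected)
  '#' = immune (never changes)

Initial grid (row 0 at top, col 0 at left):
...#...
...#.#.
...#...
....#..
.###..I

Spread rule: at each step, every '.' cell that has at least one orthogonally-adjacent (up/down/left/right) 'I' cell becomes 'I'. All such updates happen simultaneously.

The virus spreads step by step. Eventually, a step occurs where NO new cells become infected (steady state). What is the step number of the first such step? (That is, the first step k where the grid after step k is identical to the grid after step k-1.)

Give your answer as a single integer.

Answer: 7

Derivation:
Step 0 (initial): 1 infected
Step 1: +2 new -> 3 infected
Step 2: +3 new -> 6 infected
Step 3: +2 new -> 8 infected
Step 4: +2 new -> 10 infected
Step 5: +2 new -> 12 infected
Step 6: +1 new -> 13 infected
Step 7: +0 new -> 13 infected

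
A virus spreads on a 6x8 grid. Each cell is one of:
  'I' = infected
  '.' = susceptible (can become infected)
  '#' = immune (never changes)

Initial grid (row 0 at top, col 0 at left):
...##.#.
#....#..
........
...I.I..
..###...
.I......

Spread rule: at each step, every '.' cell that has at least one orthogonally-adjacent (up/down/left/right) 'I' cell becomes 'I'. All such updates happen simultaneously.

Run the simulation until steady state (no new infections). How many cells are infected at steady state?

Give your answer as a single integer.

Step 0 (initial): 3 infected
Step 1: +9 new -> 12 infected
Step 2: +10 new -> 22 infected
Step 3: +9 new -> 31 infected
Step 4: +5 new -> 36 infected
Step 5: +2 new -> 38 infected
Step 6: +1 new -> 39 infected
Step 7: +0 new -> 39 infected

Answer: 39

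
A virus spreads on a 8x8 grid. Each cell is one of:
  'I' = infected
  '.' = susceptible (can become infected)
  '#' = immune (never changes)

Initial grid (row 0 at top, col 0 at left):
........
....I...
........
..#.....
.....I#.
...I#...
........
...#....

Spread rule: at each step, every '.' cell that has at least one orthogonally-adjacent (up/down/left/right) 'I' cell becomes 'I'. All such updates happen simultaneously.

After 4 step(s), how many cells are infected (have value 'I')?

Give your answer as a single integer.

Answer: 55

Derivation:
Step 0 (initial): 3 infected
Step 1: +10 new -> 13 infected
Step 2: +15 new -> 28 infected
Step 3: +15 new -> 43 infected
Step 4: +12 new -> 55 infected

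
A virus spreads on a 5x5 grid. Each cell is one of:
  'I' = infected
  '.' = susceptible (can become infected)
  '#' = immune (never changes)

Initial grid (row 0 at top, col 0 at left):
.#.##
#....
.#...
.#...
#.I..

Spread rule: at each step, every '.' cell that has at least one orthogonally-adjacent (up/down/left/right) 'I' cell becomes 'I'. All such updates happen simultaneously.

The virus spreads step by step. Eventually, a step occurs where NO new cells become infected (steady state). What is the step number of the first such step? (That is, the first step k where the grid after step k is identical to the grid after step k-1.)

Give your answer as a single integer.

Step 0 (initial): 1 infected
Step 1: +3 new -> 4 infected
Step 2: +3 new -> 7 infected
Step 3: +3 new -> 10 infected
Step 4: +4 new -> 14 infected
Step 5: +1 new -> 15 infected
Step 6: +0 new -> 15 infected

Answer: 6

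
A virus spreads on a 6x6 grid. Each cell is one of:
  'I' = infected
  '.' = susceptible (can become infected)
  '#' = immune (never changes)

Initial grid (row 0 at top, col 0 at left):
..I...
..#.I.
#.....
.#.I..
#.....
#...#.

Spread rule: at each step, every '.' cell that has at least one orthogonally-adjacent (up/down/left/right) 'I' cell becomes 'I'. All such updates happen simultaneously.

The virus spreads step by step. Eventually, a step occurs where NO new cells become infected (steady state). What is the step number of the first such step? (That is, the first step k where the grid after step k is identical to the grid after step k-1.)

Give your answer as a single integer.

Step 0 (initial): 3 infected
Step 1: +10 new -> 13 infected
Step 2: +9 new -> 22 infected
Step 3: +5 new -> 27 infected
Step 4: +2 new -> 29 infected
Step 5: +0 new -> 29 infected

Answer: 5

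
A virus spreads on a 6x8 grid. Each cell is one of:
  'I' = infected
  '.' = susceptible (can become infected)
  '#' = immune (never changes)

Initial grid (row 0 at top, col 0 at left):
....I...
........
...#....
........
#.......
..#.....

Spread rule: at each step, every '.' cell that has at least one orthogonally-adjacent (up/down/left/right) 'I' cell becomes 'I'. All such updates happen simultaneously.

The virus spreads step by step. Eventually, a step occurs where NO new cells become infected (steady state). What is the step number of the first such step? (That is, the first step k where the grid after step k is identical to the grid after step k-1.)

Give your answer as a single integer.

Answer: 10

Derivation:
Step 0 (initial): 1 infected
Step 1: +3 new -> 4 infected
Step 2: +5 new -> 9 infected
Step 3: +6 new -> 15 infected
Step 4: +8 new -> 23 infected
Step 5: +8 new -> 31 infected
Step 6: +7 new -> 38 infected
Step 7: +4 new -> 42 infected
Step 8: +2 new -> 44 infected
Step 9: +1 new -> 45 infected
Step 10: +0 new -> 45 infected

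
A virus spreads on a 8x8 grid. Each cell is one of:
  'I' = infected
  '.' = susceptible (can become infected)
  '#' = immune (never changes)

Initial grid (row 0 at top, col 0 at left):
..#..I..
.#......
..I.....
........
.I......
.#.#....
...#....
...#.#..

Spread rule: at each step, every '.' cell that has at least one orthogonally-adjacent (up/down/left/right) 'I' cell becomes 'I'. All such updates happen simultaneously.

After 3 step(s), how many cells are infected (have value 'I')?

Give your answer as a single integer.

Answer: 34

Derivation:
Step 0 (initial): 3 infected
Step 1: +10 new -> 13 infected
Step 2: +13 new -> 26 infected
Step 3: +8 new -> 34 infected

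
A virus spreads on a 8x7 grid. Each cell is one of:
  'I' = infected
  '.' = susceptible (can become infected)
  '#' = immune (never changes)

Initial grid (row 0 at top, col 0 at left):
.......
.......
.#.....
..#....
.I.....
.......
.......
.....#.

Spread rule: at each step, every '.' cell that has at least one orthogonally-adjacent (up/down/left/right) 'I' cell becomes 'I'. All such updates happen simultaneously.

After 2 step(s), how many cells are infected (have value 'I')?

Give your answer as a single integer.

Step 0 (initial): 1 infected
Step 1: +4 new -> 5 infected
Step 2: +5 new -> 10 infected

Answer: 10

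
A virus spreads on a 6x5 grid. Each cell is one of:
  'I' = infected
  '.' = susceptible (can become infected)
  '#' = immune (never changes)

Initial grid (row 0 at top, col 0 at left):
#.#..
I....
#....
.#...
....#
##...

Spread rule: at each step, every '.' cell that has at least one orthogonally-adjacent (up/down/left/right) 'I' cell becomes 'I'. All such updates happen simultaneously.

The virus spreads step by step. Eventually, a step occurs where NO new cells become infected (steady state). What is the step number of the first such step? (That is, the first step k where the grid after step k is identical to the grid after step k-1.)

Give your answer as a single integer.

Step 0 (initial): 1 infected
Step 1: +1 new -> 2 infected
Step 2: +3 new -> 5 infected
Step 3: +2 new -> 7 infected
Step 4: +4 new -> 11 infected
Step 5: +4 new -> 15 infected
Step 6: +4 new -> 19 infected
Step 7: +2 new -> 21 infected
Step 8: +2 new -> 23 infected
Step 9: +0 new -> 23 infected

Answer: 9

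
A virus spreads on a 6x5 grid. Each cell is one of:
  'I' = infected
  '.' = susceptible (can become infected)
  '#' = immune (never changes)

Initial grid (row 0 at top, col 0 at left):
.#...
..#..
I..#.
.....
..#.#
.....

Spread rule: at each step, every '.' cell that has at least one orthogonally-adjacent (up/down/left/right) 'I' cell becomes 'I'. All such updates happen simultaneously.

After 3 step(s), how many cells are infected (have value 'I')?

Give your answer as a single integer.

Answer: 12

Derivation:
Step 0 (initial): 1 infected
Step 1: +3 new -> 4 infected
Step 2: +5 new -> 9 infected
Step 3: +3 new -> 12 infected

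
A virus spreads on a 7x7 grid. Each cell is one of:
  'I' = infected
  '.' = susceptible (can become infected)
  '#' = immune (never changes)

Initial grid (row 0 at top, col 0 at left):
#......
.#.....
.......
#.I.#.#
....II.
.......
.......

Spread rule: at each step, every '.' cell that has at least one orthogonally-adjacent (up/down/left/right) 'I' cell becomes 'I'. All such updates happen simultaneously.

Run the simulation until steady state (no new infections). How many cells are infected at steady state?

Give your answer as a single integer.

Step 0 (initial): 3 infected
Step 1: +9 new -> 12 infected
Step 2: +10 new -> 22 infected
Step 3: +11 new -> 33 infected
Step 4: +8 new -> 41 infected
Step 5: +3 new -> 44 infected
Step 6: +0 new -> 44 infected

Answer: 44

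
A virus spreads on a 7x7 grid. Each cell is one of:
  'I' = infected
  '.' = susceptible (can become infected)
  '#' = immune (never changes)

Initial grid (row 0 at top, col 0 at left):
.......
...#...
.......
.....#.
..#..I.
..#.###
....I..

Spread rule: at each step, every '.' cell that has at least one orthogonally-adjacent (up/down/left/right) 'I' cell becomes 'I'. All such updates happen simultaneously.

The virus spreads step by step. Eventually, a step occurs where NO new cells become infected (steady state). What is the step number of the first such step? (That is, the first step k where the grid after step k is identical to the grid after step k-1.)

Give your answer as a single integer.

Answer: 10

Derivation:
Step 0 (initial): 2 infected
Step 1: +4 new -> 6 infected
Step 2: +6 new -> 12 infected
Step 3: +4 new -> 16 infected
Step 4: +7 new -> 23 infected
Step 5: +7 new -> 30 infected
Step 6: +6 new -> 36 infected
Step 7: +3 new -> 39 infected
Step 8: +2 new -> 41 infected
Step 9: +1 new -> 42 infected
Step 10: +0 new -> 42 infected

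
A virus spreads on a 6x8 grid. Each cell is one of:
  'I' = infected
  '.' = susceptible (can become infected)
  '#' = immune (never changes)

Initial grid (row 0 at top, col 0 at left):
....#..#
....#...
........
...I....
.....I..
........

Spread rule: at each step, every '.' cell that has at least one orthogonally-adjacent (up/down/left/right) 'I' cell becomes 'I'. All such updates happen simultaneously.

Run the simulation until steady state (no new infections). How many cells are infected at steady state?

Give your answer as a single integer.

Answer: 45

Derivation:
Step 0 (initial): 2 infected
Step 1: +8 new -> 10 infected
Step 2: +11 new -> 21 infected
Step 3: +10 new -> 31 infected
Step 4: +8 new -> 39 infected
Step 5: +5 new -> 44 infected
Step 6: +1 new -> 45 infected
Step 7: +0 new -> 45 infected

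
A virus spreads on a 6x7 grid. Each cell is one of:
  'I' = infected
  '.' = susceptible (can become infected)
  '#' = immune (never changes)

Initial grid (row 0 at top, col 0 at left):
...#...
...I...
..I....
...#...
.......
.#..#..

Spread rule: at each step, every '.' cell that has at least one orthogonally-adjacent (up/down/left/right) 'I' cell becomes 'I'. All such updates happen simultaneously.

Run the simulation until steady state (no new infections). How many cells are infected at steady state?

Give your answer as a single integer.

Answer: 38

Derivation:
Step 0 (initial): 2 infected
Step 1: +5 new -> 7 infected
Step 2: +8 new -> 15 infected
Step 3: +10 new -> 25 infected
Step 4: +7 new -> 32 infected
Step 5: +3 new -> 35 infected
Step 6: +2 new -> 37 infected
Step 7: +1 new -> 38 infected
Step 8: +0 new -> 38 infected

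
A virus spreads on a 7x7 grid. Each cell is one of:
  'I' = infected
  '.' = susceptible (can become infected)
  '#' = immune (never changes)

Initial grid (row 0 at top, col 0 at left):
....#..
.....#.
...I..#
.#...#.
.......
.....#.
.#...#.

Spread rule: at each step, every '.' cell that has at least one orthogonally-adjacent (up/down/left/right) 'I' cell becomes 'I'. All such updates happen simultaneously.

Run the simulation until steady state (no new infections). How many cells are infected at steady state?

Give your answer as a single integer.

Step 0 (initial): 1 infected
Step 1: +4 new -> 5 infected
Step 2: +8 new -> 13 infected
Step 3: +6 new -> 19 infected
Step 4: +8 new -> 27 infected
Step 5: +6 new -> 33 infected
Step 6: +3 new -> 36 infected
Step 7: +2 new -> 38 infected
Step 8: +0 new -> 38 infected

Answer: 38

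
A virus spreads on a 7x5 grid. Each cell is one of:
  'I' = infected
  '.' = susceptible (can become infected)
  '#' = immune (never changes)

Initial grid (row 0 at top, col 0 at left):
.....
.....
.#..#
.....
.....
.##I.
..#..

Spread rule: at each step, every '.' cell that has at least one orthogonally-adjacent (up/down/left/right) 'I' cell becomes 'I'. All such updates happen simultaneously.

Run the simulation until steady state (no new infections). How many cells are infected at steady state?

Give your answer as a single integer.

Answer: 30

Derivation:
Step 0 (initial): 1 infected
Step 1: +3 new -> 4 infected
Step 2: +4 new -> 8 infected
Step 3: +4 new -> 12 infected
Step 4: +4 new -> 16 infected
Step 5: +5 new -> 21 infected
Step 6: +5 new -> 26 infected
Step 7: +3 new -> 29 infected
Step 8: +1 new -> 30 infected
Step 9: +0 new -> 30 infected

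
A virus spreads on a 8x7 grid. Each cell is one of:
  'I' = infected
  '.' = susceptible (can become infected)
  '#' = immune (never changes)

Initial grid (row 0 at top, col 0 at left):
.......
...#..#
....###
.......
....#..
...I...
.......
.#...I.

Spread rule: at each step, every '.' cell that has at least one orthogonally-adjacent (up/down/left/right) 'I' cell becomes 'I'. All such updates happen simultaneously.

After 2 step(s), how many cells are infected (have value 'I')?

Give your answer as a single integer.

Answer: 17

Derivation:
Step 0 (initial): 2 infected
Step 1: +7 new -> 9 infected
Step 2: +8 new -> 17 infected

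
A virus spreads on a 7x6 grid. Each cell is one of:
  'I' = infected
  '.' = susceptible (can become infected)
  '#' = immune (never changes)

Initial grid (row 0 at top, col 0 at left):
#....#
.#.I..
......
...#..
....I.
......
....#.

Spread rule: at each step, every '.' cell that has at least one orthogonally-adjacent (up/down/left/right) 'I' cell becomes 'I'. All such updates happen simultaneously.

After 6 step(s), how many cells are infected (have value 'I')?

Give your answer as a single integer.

Step 0 (initial): 2 infected
Step 1: +8 new -> 10 infected
Step 2: +9 new -> 19 infected
Step 3: +8 new -> 27 infected
Step 4: +5 new -> 32 infected
Step 5: +4 new -> 36 infected
Step 6: +1 new -> 37 infected

Answer: 37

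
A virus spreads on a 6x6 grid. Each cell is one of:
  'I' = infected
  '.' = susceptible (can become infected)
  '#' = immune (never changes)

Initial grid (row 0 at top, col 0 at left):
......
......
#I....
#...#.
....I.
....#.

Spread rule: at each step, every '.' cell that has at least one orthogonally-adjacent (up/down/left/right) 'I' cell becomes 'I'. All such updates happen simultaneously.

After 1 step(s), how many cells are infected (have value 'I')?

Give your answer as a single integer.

Answer: 7

Derivation:
Step 0 (initial): 2 infected
Step 1: +5 new -> 7 infected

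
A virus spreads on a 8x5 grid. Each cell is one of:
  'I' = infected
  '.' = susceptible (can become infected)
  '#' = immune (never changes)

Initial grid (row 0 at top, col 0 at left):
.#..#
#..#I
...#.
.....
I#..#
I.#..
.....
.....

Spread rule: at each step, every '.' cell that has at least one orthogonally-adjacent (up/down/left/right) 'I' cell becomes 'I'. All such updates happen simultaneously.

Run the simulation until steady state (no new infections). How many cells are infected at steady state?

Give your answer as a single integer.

Answer: 31

Derivation:
Step 0 (initial): 3 infected
Step 1: +4 new -> 7 infected
Step 2: +5 new -> 12 infected
Step 3: +5 new -> 17 infected
Step 4: +6 new -> 23 infected
Step 5: +4 new -> 27 infected
Step 6: +3 new -> 30 infected
Step 7: +1 new -> 31 infected
Step 8: +0 new -> 31 infected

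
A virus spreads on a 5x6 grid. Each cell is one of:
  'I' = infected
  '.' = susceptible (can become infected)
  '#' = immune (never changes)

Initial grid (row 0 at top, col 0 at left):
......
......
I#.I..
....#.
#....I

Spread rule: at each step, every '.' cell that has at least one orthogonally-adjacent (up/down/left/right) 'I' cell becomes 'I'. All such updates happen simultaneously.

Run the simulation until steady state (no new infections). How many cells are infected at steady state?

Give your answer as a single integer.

Step 0 (initial): 3 infected
Step 1: +8 new -> 11 infected
Step 2: +9 new -> 20 infected
Step 3: +6 new -> 26 infected
Step 4: +1 new -> 27 infected
Step 5: +0 new -> 27 infected

Answer: 27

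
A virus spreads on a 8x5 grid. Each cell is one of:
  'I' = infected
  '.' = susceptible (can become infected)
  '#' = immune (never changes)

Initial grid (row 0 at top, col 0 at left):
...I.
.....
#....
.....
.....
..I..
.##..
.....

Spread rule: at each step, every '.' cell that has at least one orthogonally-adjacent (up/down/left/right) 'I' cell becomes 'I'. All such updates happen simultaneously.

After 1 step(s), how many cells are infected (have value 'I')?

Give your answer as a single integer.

Step 0 (initial): 2 infected
Step 1: +6 new -> 8 infected

Answer: 8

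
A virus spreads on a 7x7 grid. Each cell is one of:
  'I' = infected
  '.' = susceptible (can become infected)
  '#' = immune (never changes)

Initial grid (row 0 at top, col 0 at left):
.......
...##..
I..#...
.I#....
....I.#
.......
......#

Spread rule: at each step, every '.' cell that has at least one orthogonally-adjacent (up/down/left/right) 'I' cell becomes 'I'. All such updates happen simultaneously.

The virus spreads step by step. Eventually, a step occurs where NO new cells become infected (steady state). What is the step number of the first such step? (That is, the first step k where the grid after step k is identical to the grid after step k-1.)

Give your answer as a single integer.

Step 0 (initial): 3 infected
Step 1: +8 new -> 11 infected
Step 2: +12 new -> 23 infected
Step 3: +10 new -> 33 infected
Step 4: +5 new -> 38 infected
Step 5: +3 new -> 41 infected
Step 6: +2 new -> 43 infected
Step 7: +0 new -> 43 infected

Answer: 7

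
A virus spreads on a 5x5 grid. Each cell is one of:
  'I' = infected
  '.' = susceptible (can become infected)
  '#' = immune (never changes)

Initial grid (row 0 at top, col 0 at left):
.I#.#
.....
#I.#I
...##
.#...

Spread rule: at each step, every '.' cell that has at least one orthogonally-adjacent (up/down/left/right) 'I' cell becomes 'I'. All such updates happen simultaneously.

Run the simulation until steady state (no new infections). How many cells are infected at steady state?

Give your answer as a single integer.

Answer: 18

Derivation:
Step 0 (initial): 3 infected
Step 1: +5 new -> 8 infected
Step 2: +5 new -> 13 infected
Step 3: +3 new -> 16 infected
Step 4: +1 new -> 17 infected
Step 5: +1 new -> 18 infected
Step 6: +0 new -> 18 infected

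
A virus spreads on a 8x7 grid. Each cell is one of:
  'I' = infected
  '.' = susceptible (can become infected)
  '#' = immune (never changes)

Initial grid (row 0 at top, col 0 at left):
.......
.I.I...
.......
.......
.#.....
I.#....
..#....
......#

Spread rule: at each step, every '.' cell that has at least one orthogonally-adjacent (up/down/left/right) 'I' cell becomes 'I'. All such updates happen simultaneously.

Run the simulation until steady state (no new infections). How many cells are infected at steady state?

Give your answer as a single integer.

Answer: 52

Derivation:
Step 0 (initial): 3 infected
Step 1: +10 new -> 13 infected
Step 2: +12 new -> 25 infected
Step 3: +7 new -> 32 infected
Step 4: +7 new -> 39 infected
Step 5: +5 new -> 44 infected
Step 6: +4 new -> 48 infected
Step 7: +3 new -> 51 infected
Step 8: +1 new -> 52 infected
Step 9: +0 new -> 52 infected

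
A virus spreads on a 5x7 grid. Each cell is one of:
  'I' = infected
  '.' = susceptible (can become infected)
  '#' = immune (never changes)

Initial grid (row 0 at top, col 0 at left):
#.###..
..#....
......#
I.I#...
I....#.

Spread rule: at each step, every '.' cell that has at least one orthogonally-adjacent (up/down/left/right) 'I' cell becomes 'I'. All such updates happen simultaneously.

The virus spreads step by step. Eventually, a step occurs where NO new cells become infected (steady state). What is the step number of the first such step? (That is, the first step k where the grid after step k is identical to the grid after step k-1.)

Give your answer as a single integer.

Answer: 8

Derivation:
Step 0 (initial): 3 infected
Step 1: +5 new -> 8 infected
Step 2: +4 new -> 12 infected
Step 3: +4 new -> 16 infected
Step 4: +4 new -> 20 infected
Step 5: +2 new -> 22 infected
Step 6: +3 new -> 25 infected
Step 7: +2 new -> 27 infected
Step 8: +0 new -> 27 infected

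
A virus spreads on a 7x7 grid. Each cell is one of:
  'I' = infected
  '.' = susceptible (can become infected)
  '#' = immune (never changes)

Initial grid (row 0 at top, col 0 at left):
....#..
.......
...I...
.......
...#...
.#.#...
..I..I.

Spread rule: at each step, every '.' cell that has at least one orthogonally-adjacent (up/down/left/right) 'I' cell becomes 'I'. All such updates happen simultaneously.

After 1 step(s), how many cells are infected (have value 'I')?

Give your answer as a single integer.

Answer: 13

Derivation:
Step 0 (initial): 3 infected
Step 1: +10 new -> 13 infected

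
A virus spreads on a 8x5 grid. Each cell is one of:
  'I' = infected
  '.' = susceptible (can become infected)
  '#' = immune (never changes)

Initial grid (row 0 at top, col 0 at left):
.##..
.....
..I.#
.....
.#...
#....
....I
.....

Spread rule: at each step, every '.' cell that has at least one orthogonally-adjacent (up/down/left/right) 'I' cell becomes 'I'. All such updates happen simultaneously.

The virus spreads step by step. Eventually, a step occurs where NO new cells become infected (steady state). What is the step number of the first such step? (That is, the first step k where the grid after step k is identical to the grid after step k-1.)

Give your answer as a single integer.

Answer: 6

Derivation:
Step 0 (initial): 2 infected
Step 1: +7 new -> 9 infected
Step 2: +10 new -> 19 infected
Step 3: +9 new -> 28 infected
Step 4: +6 new -> 34 infected
Step 5: +1 new -> 35 infected
Step 6: +0 new -> 35 infected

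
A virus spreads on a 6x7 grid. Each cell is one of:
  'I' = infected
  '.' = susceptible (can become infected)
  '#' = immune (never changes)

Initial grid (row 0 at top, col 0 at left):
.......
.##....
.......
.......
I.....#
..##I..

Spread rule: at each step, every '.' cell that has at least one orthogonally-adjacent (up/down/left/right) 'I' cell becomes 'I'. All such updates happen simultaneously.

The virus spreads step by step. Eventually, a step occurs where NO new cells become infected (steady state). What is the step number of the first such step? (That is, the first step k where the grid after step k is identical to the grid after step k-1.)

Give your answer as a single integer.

Answer: 8

Derivation:
Step 0 (initial): 2 infected
Step 1: +5 new -> 7 infected
Step 2: +8 new -> 15 infected
Step 3: +6 new -> 21 infected
Step 4: +6 new -> 27 infected
Step 5: +5 new -> 32 infected
Step 6: +4 new -> 36 infected
Step 7: +1 new -> 37 infected
Step 8: +0 new -> 37 infected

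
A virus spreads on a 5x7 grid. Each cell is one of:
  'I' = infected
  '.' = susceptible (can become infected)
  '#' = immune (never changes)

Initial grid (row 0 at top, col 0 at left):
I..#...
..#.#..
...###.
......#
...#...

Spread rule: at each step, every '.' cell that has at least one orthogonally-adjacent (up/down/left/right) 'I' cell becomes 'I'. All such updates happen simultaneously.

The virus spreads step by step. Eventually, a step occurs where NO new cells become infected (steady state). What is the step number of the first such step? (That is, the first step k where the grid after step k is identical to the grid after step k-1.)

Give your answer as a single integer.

Answer: 11

Derivation:
Step 0 (initial): 1 infected
Step 1: +2 new -> 3 infected
Step 2: +3 new -> 6 infected
Step 3: +2 new -> 8 infected
Step 4: +3 new -> 11 infected
Step 5: +2 new -> 13 infected
Step 6: +2 new -> 15 infected
Step 7: +1 new -> 16 infected
Step 8: +2 new -> 18 infected
Step 9: +1 new -> 19 infected
Step 10: +1 new -> 20 infected
Step 11: +0 new -> 20 infected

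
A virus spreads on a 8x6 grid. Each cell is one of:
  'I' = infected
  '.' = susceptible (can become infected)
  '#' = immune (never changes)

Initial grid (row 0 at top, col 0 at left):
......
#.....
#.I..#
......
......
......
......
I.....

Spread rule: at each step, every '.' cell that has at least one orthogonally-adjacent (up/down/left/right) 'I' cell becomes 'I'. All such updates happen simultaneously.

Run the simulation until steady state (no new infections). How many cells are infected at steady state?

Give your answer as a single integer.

Step 0 (initial): 2 infected
Step 1: +6 new -> 8 infected
Step 2: +10 new -> 18 infected
Step 3: +12 new -> 30 infected
Step 4: +8 new -> 38 infected
Step 5: +5 new -> 43 infected
Step 6: +2 new -> 45 infected
Step 7: +0 new -> 45 infected

Answer: 45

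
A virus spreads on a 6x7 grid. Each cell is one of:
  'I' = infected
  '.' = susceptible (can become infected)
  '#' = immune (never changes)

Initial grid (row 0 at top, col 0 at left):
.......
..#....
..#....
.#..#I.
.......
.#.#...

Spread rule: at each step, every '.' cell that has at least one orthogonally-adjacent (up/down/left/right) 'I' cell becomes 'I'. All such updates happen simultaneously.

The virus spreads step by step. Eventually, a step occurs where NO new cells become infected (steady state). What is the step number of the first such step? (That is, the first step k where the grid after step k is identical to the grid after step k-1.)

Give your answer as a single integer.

Answer: 10

Derivation:
Step 0 (initial): 1 infected
Step 1: +3 new -> 4 infected
Step 2: +6 new -> 10 infected
Step 3: +7 new -> 17 infected
Step 4: +5 new -> 22 infected
Step 5: +4 new -> 26 infected
Step 6: +2 new -> 28 infected
Step 7: +3 new -> 31 infected
Step 8: +3 new -> 34 infected
Step 9: +2 new -> 36 infected
Step 10: +0 new -> 36 infected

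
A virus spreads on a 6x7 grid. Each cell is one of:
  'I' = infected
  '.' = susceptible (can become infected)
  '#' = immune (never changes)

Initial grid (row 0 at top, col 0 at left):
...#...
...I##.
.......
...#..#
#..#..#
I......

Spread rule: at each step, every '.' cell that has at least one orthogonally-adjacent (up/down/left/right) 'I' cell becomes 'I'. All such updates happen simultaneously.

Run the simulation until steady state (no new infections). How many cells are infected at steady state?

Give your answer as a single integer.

Step 0 (initial): 2 infected
Step 1: +3 new -> 5 infected
Step 2: +6 new -> 11 infected
Step 3: +9 new -> 20 infected
Step 4: +7 new -> 27 infected
Step 5: +3 new -> 30 infected
Step 6: +2 new -> 32 infected
Step 7: +1 new -> 33 infected
Step 8: +1 new -> 34 infected
Step 9: +0 new -> 34 infected

Answer: 34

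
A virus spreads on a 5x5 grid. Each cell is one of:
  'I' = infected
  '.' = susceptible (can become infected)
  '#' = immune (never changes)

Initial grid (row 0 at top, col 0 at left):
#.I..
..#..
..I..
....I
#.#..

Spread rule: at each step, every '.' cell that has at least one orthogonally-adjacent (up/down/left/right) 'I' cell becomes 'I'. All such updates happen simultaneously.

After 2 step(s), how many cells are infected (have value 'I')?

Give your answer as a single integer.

Step 0 (initial): 3 infected
Step 1: +8 new -> 11 infected
Step 2: +7 new -> 18 infected

Answer: 18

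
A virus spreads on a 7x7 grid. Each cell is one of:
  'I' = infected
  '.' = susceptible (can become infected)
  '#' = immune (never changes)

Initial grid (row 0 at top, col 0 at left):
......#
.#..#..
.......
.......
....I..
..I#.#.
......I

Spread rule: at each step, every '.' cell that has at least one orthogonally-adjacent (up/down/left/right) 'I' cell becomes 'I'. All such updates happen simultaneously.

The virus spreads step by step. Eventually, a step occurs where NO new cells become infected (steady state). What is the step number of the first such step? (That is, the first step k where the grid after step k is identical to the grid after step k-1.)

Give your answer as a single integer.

Answer: 8

Derivation:
Step 0 (initial): 3 infected
Step 1: +9 new -> 12 infected
Step 2: +10 new -> 22 infected
Step 3: +7 new -> 29 infected
Step 4: +6 new -> 35 infected
Step 5: +5 new -> 40 infected
Step 6: +3 new -> 43 infected
Step 7: +1 new -> 44 infected
Step 8: +0 new -> 44 infected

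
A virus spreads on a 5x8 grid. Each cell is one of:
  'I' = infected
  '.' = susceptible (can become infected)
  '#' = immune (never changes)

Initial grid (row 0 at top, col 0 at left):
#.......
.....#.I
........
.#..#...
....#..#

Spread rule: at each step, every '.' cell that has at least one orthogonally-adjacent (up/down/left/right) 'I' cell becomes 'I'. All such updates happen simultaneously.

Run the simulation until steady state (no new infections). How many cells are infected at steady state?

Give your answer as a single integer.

Answer: 34

Derivation:
Step 0 (initial): 1 infected
Step 1: +3 new -> 4 infected
Step 2: +3 new -> 7 infected
Step 3: +3 new -> 10 infected
Step 4: +4 new -> 14 infected
Step 5: +4 new -> 18 infected
Step 6: +4 new -> 22 infected
Step 7: +5 new -> 27 infected
Step 8: +3 new -> 30 infected
Step 9: +3 new -> 33 infected
Step 10: +1 new -> 34 infected
Step 11: +0 new -> 34 infected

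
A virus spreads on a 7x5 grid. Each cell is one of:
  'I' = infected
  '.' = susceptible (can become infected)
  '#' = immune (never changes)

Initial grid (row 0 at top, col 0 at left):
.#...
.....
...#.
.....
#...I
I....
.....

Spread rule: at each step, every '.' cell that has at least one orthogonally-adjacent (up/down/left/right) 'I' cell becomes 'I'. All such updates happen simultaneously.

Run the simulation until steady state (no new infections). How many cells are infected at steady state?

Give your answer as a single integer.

Step 0 (initial): 2 infected
Step 1: +5 new -> 7 infected
Step 2: +8 new -> 15 infected
Step 3: +5 new -> 20 infected
Step 4: +5 new -> 25 infected
Step 5: +4 new -> 29 infected
Step 6: +2 new -> 31 infected
Step 7: +1 new -> 32 infected
Step 8: +0 new -> 32 infected

Answer: 32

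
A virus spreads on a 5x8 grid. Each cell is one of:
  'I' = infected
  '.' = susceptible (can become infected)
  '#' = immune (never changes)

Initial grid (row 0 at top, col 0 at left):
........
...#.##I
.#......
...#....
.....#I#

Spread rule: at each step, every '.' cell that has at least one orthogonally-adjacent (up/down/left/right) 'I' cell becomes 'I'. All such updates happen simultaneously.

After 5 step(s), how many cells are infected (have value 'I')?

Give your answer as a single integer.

Step 0 (initial): 2 infected
Step 1: +3 new -> 5 infected
Step 2: +4 new -> 9 infected
Step 3: +3 new -> 12 infected
Step 4: +3 new -> 15 infected
Step 5: +4 new -> 19 infected

Answer: 19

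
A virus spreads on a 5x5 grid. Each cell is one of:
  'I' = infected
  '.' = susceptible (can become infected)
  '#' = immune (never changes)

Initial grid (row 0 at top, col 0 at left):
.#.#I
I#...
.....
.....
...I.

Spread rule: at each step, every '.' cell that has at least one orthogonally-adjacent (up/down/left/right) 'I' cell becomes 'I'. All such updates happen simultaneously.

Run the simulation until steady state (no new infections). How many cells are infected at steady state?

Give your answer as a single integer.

Answer: 22

Derivation:
Step 0 (initial): 3 infected
Step 1: +6 new -> 9 infected
Step 2: +8 new -> 17 infected
Step 3: +4 new -> 21 infected
Step 4: +1 new -> 22 infected
Step 5: +0 new -> 22 infected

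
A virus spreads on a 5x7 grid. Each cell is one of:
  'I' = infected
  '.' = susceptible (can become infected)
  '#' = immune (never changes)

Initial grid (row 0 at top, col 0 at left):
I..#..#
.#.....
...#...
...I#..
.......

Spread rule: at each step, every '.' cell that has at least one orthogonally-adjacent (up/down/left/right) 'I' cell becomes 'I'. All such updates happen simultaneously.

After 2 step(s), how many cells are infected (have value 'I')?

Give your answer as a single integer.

Answer: 12

Derivation:
Step 0 (initial): 2 infected
Step 1: +4 new -> 6 infected
Step 2: +6 new -> 12 infected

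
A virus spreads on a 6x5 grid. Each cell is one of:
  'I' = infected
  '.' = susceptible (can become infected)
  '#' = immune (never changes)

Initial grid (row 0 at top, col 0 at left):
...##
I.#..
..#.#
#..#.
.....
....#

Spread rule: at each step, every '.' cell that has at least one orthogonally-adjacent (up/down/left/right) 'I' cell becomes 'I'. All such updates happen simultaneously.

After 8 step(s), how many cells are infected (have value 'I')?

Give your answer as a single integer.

Answer: 19

Derivation:
Step 0 (initial): 1 infected
Step 1: +3 new -> 4 infected
Step 2: +2 new -> 6 infected
Step 3: +2 new -> 8 infected
Step 4: +2 new -> 10 infected
Step 5: +3 new -> 13 infected
Step 6: +3 new -> 16 infected
Step 7: +2 new -> 18 infected
Step 8: +1 new -> 19 infected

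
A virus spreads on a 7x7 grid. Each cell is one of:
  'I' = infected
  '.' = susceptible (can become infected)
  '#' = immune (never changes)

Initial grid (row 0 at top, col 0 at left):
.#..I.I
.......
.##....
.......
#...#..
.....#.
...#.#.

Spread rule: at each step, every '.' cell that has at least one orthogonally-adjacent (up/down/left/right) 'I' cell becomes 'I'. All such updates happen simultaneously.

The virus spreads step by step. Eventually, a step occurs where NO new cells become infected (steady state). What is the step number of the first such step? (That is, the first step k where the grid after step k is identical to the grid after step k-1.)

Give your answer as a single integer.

Answer: 11

Derivation:
Step 0 (initial): 2 infected
Step 1: +4 new -> 6 infected
Step 2: +5 new -> 11 infected
Step 3: +5 new -> 16 infected
Step 4: +4 new -> 20 infected
Step 5: +5 new -> 25 infected
Step 6: +6 new -> 31 infected
Step 7: +4 new -> 35 infected
Step 8: +3 new -> 38 infected
Step 9: +2 new -> 40 infected
Step 10: +1 new -> 41 infected
Step 11: +0 new -> 41 infected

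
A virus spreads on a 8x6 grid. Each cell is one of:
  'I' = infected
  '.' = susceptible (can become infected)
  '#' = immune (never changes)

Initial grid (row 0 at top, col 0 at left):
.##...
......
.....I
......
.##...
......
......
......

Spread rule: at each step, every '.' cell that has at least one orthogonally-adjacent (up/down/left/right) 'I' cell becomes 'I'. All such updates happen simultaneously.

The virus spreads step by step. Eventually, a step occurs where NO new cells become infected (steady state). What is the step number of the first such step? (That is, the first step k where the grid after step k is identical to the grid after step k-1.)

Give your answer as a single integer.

Answer: 11

Derivation:
Step 0 (initial): 1 infected
Step 1: +3 new -> 4 infected
Step 2: +5 new -> 9 infected
Step 3: +6 new -> 15 infected
Step 4: +7 new -> 22 infected
Step 5: +6 new -> 28 infected
Step 6: +5 new -> 33 infected
Step 7: +5 new -> 38 infected
Step 8: +3 new -> 41 infected
Step 9: +2 new -> 43 infected
Step 10: +1 new -> 44 infected
Step 11: +0 new -> 44 infected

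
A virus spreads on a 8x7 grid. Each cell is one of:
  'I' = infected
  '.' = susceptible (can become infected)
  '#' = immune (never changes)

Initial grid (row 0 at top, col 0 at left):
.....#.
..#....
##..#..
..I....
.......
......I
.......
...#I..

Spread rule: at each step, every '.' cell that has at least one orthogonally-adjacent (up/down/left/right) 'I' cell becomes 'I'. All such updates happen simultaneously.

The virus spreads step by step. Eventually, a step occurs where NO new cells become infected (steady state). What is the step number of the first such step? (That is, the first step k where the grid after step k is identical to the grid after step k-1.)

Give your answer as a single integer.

Step 0 (initial): 3 infected
Step 1: +9 new -> 12 infected
Step 2: +12 new -> 24 infected
Step 3: +8 new -> 32 infected
Step 4: +7 new -> 39 infected
Step 5: +6 new -> 45 infected
Step 6: +2 new -> 47 infected
Step 7: +2 new -> 49 infected
Step 8: +1 new -> 50 infected
Step 9: +0 new -> 50 infected

Answer: 9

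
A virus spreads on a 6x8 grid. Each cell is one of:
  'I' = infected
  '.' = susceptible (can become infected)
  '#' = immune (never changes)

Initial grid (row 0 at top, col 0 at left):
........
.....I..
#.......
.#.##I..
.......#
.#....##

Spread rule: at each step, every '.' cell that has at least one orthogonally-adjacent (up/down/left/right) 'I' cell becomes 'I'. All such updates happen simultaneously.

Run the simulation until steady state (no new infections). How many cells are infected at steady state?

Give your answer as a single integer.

Step 0 (initial): 2 infected
Step 1: +6 new -> 8 infected
Step 2: +10 new -> 18 infected
Step 3: +7 new -> 25 infected
Step 4: +5 new -> 30 infected
Step 5: +6 new -> 36 infected
Step 6: +2 new -> 38 infected
Step 7: +2 new -> 40 infected
Step 8: +0 new -> 40 infected

Answer: 40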